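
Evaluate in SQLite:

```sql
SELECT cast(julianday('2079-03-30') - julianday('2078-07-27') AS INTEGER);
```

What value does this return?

4 days remain in July 2078 after the 27th (31 − 27).
Full months from August 2078 through February 2079 contribute their day counts.
Then 30 days into March 2079.
Total: 4 + 31 + 30 + 31 + 30 + 31 + 31 + 28 + 30 = 246.

246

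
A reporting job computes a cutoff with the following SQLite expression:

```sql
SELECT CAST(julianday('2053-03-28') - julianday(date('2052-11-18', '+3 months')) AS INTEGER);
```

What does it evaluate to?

Adding +3 months to 2052-11-18 gives 2053-02-18.
10 days remain in February 2053 after the 18th (28 − 18).
Then 28 days into March 2053.
Total: 10 + 28 = 38.

38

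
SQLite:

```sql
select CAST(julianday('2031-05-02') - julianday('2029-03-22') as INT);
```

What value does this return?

9 days remain in March 2029 after the 22nd (31 − 22).
Full months from April 2029 through April 2031 contribute their day counts.
Then 2 days into May 2031.
Total: 9 + 30 + 31 + 30 + 31 + 31 + 30 + 31 + 30 + 31 + 31 + 28 + 31 + 30 + 31 + 30 + 31 + 31 + 30 + 31 + 30 + 31 + 31 + 28 + 31 + 30 + 2 = 771.

771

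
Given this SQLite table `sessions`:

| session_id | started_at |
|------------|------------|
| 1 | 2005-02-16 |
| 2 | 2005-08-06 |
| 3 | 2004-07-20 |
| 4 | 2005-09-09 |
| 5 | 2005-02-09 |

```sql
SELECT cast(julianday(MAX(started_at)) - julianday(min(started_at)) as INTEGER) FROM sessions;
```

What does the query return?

416

MIN = 2004-07-20, MAX = 2005-09-09.
11 days remain in July 2004 after the 20th (31 − 20).
Full months from August 2004 through August 2005 contribute their day counts.
Then 9 days into September 2005.
Total: 11 + 31 + 30 + 31 + 30 + 31 + 31 + 28 + 31 + 30 + 31 + 30 + 31 + 31 + 9 = 416.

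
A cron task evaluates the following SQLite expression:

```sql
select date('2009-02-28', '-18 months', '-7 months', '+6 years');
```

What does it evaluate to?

2013-01-28

Adding -18 months to 2009-02-28 gives 2007-08-28.
Adding -7 months to 2007-08-28 gives 2007-01-28.
Adding +6 years to 2007-01-28 gives 2013-01-28.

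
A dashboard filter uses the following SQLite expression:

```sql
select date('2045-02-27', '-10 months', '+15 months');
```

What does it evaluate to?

2045-07-27

Adding -10 months to 2045-02-27 gives 2044-04-27.
Adding +15 months to 2044-04-27 gives 2045-07-27.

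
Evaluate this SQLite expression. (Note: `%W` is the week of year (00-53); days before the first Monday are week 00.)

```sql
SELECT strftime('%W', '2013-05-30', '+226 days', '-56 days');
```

First apply '+226 days', '-56 days': 2013-05-30 → 2013-11-16.
2013-11-16 is a Saturday. SQLite's %W counts Mondays since the year started; the result is 45.

45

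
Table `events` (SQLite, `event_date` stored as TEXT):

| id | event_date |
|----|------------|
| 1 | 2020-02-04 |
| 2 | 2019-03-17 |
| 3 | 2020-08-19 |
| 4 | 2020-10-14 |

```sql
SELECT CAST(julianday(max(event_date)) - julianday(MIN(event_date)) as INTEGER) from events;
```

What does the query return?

577

MIN = 2019-03-17, MAX = 2020-10-14.
14 days remain in March 2019 after the 17th (31 − 17).
Full months from April 2019 through September 2020 contribute their day counts.
Then 14 days into October 2020.
Total: 14 + 30 + 31 + 30 + 31 + 31 + 30 + 31 + 30 + 31 + 31 + 29 + 31 + 30 + 31 + 30 + 31 + 31 + 30 + 14 = 577.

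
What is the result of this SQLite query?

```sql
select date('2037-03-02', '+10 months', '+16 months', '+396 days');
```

2040-06-01

Adding +10 months to 2037-03-02 gives 2038-01-02.
Adding +16 months to 2038-01-02 gives 2039-05-02.
Applying '+396 days' to 2039-05-02: counting 396 days forward gives 2040-06-01.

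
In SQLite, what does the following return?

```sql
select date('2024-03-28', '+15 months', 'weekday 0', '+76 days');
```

2025-09-13

Adding +15 months to 2024-03-28 gives 2025-06-28.
`weekday 0` advances to the next Sunday; 2025-06-28 is a Saturday, so it moves forward to 2025-06-29.
Applying '+76 days' to 2025-06-29: counting 76 days forward gives 2025-09-13.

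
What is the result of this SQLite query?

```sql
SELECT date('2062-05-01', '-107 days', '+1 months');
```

2062-02-14

Applying '-107 days' to 2062-05-01: counting 107 days back gives 2062-01-14.
Adding +1 month to 2062-01-14 gives 2062-02-14.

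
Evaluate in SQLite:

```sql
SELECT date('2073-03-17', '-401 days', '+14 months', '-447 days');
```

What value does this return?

Applying '-401 days' to 2073-03-17: counting 401 days back gives 2072-02-10.
Adding +14 months to 2072-02-10 gives 2073-04-10.
Applying '-447 days' to 2073-04-10: counting 447 days back gives 2072-01-19.

2072-01-19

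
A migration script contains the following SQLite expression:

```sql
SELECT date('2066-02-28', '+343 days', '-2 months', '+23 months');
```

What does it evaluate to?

2068-11-06

Applying '+343 days' to 2066-02-28: counting 343 days forward gives 2067-02-06.
Adding -2 months to 2067-02-06 gives 2066-12-06.
Adding +23 months to 2066-12-06 gives 2068-11-06.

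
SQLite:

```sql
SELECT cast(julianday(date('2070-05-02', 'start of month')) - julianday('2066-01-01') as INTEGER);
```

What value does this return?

`start of month` rewinds 2070-05-02 to 2070-05-01.
30 days remain in January 2066 after the 1st (31 − 1).
Full months from February 2066 through April 2070 contribute their day counts.
Then 1 day into May 2070.
Total: 30 + 28 + 31 + 30 + 31 + 30 + 31 + 31 + 30 + 31 + 30 + 31 + 31 + 28 + 31 + 30 + 31 + 30 + 31 + 31 + 30 + 31 + 30 + 31 + 31 + 29 + 31 + 30 + 31 + 30 + 31 + 31 + 30 + 31 + 30 + 31 + 31 + 28 + 31 + 30 + 31 + 30 + 31 + 31 + 30 + 31 + 30 + 31 + 31 + 28 + 31 + 30 + 1 = 1581.

1581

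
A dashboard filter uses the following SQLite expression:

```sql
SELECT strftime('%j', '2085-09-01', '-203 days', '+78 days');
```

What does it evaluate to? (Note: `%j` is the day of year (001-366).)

119

First apply '-203 days', '+78 days': 2085-09-01 → 2085-04-29.
Day-of-year for 2085-04-29: days since 2085-01-01 inclusive = 119, zero-padded to 119.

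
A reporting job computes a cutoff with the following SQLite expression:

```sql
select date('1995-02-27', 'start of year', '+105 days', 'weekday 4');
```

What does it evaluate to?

1995-04-20

`start of year` rewinds 1995-02-27 to 1995-01-01.
Applying '+105 days' to 1995-01-01: counting 105 days forward gives 1995-04-16.
`weekday 4` advances to the next Thursday; 1995-04-16 is a Sunday, so it moves forward to 1995-04-20.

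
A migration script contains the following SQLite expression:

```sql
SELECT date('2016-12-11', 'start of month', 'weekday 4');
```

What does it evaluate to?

2016-12-01

`start of month` rewinds 2016-12-11 to 2016-12-01.
`weekday 4` advances to the next Thursday; 2016-12-01 is already a Thursday, so it stays at 2016-12-01.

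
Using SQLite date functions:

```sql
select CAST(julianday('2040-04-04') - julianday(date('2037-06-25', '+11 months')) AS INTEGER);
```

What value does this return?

Adding +11 months to 2037-06-25 gives 2038-05-25.
6 days remain in May 2038 after the 25th (31 − 25).
Full months from June 2038 through March 2040 contribute their day counts.
Then 4 days into April 2040.
Total: 6 + 30 + 31 + 31 + 30 + 31 + 30 + 31 + 31 + 28 + 31 + 30 + 31 + 30 + 31 + 31 + 30 + 31 + 30 + 31 + 31 + 29 + 31 + 4 = 680.

680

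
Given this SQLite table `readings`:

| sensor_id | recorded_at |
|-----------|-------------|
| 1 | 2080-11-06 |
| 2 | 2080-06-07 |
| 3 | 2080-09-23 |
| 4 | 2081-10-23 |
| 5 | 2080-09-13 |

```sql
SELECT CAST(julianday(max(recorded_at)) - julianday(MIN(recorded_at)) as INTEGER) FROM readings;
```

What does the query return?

503

MIN = 2080-06-07, MAX = 2081-10-23.
23 days remain in June 2080 after the 7th (30 − 7).
Full months from July 2080 through September 2081 contribute their day counts.
Then 23 days into October 2081.
Total: 23 + 31 + 31 + 30 + 31 + 30 + 31 + 31 + 28 + 31 + 30 + 31 + 30 + 31 + 31 + 30 + 23 = 503.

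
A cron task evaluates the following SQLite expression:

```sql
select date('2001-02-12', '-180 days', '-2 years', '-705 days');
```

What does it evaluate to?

Applying '-180 days' to 2001-02-12: counting 180 days back gives 2000-08-16.
Adding -2 years to 2000-08-16 gives 1998-08-16.
Applying '-705 days' to 1998-08-16: counting 705 days back gives 1996-09-10.

1996-09-10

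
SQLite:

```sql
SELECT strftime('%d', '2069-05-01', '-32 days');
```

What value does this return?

30

First apply '-32 days': 2069-05-01 → 2069-03-30.
`%d` extracts the 2-digit day of month: 30.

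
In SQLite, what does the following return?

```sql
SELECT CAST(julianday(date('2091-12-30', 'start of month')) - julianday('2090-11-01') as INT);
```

395

`start of month` rewinds 2091-12-30 to 2091-12-01.
29 days remain in November 2090 after the 1st (30 − 1).
Full months from December 2090 through November 2091 contribute their day counts.
Then 1 day into December 2091.
Total: 29 + 31 + 31 + 28 + 31 + 30 + 31 + 30 + 31 + 31 + 30 + 31 + 30 + 1 = 395.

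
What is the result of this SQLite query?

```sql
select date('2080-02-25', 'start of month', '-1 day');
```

`start of month` rewinds 2080-02-25 to 2080-02-01.
Going back 1 day from 2080-02-01 reaches 2080-01-31 (last day of January, 31 days).

2080-01-31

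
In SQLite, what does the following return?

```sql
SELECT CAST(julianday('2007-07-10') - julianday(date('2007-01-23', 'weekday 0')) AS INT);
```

163

`weekday 0` advances to the next Sunday; 2007-01-23 is a Tuesday, so it moves forward to 2007-01-28.
3 days remain in January 2007 after the 28th (31 − 28).
February 2007: 28 days.
March 2007: 31 days.
April 2007: 30 days.
May 2007: 31 days.
June 2007: 30 days.
Then 10 days into July 2007.
Total: 3 + 28 + 31 + 30 + 31 + 30 + 10 = 163.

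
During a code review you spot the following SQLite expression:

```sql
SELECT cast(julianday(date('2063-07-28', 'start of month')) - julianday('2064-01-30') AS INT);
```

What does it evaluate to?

`start of month` rewinds 2063-07-28 to 2063-07-01.
30 days remain in July 2063 after the 1st (31 − 1).
August 2063: 31 days.
September 2063: 30 days.
October 2063: 31 days.
November 2063: 30 days.
December 2063: 31 days.
Then 30 days into January 2064.
Total: 30 + 31 + 30 + 31 + 30 + 31 + 30 = 213.
The subtraction is earlier − later, so the result is −213 → -213.

-213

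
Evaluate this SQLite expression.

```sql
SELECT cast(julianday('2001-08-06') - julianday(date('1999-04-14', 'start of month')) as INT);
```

`start of month` rewinds 1999-04-14 to 1999-04-01.
29 days remain in April 1999 after the 1st (30 − 1).
Full months from May 1999 through July 2001 contribute their day counts.
Then 6 days into August 2001.
Total: 29 + 31 + 30 + 31 + 31 + 30 + 31 + 30 + 31 + 31 + 29 + 31 + 30 + 31 + 30 + 31 + 31 + 30 + 31 + 30 + 31 + 31 + 28 + 31 + 30 + 31 + 30 + 31 + 6 = 858.

858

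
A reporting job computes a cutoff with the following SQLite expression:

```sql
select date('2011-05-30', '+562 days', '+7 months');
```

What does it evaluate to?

Applying '+562 days' to 2011-05-30: counting 562 days forward gives 2012-12-12.
Adding +7 months to 2012-12-12 gives 2013-07-12.

2013-07-12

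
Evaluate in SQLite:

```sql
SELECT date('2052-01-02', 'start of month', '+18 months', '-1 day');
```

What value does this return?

`start of month` rewinds 2052-01-02 to 2052-01-01.
Adding +18 months to 2052-01-01 gives 2053-07-01.
Going back 1 day from 2053-07-01 reaches 2053-06-30 (last day of June, 30 days).

2053-06-30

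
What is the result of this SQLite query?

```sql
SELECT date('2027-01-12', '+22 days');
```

January 2027 has 31 days; 19 remain after the 12th, so 20 days reach 2027-02-01.
Advancing 2 more days within February lands on 2027-02-03.

2027-02-03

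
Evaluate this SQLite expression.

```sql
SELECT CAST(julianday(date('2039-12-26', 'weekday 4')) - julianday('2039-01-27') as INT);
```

336

`weekday 4` advances to the next Thursday; 2039-12-26 is a Monday, so it moves forward to 2039-12-29.
4 days remain in January 2039 after the 27th (31 − 27).
Full months from February 2039 through November 2039 contribute their day counts.
Then 29 days into December 2039.
Total: 4 + 28 + 31 + 30 + 31 + 30 + 31 + 31 + 30 + 31 + 30 + 29 = 336.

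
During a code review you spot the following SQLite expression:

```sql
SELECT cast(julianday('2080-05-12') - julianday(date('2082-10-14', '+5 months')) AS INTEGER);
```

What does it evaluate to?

Adding +5 months to 2082-10-14 gives 2083-03-14.
19 days remain in May 2080 after the 12th (31 − 12).
Full months from June 2080 through February 2083 contribute their day counts.
Then 14 days into March 2083.
Total: 19 + 30 + 31 + 31 + 30 + 31 + 30 + 31 + 31 + 28 + 31 + 30 + 31 + 30 + 31 + 31 + 30 + 31 + 30 + 31 + 31 + 28 + 31 + 30 + 31 + 30 + 31 + 31 + 30 + 31 + 30 + 31 + 31 + 28 + 14 = 1036.
The subtraction is earlier − later, so the result is −1036 → -1036.

-1036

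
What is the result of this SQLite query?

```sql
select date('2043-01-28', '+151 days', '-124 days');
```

2043-02-24

Applying '+151 days' to 2043-01-28: counting 151 days forward gives 2043-06-28.
Applying '-124 days' to 2043-06-28: counting 124 days back gives 2043-02-24.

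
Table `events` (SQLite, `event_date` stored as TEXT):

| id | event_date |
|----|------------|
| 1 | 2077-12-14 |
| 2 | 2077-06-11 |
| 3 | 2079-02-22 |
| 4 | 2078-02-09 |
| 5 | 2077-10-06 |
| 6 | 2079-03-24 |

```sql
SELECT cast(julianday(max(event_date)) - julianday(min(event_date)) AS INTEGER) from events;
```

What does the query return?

651

MIN = 2077-06-11, MAX = 2079-03-24.
19 days remain in June 2077 after the 11th (30 − 11).
Full months from July 2077 through February 2079 contribute their day counts.
Then 24 days into March 2079.
Total: 19 + 31 + 31 + 30 + 31 + 30 + 31 + 31 + 28 + 31 + 30 + 31 + 30 + 31 + 31 + 30 + 31 + 30 + 31 + 31 + 28 + 24 = 651.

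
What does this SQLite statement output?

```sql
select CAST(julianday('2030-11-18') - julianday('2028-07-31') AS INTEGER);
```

0 days remain in July 2028 after the 31st (31 − 31).
Full months from August 2028 through October 2030 contribute their day counts.
Then 18 days into November 2030.
Total: 0 + 31 + 30 + 31 + 30 + 31 + 31 + 28 + 31 + 30 + 31 + 30 + 31 + 31 + 30 + 31 + 30 + 31 + 31 + 28 + 31 + 30 + 31 + 30 + 31 + 31 + 30 + 31 + 18 = 840.

840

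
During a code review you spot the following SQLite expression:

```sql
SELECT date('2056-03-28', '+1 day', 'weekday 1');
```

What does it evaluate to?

Advancing 1 more day within March lands on 2056-03-29.
`weekday 1` advances to the next Monday; 2056-03-29 is a Wednesday, so it moves forward to 2056-04-03.

2056-04-03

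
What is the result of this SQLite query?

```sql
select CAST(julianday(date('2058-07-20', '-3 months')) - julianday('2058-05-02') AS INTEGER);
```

Adding -3 months to 2058-07-20 gives 2058-04-20.
10 days remain in April 2058 after the 20th (30 − 20).
Then 2 days into May 2058.
Total: 10 + 2 = 12.
The subtraction is earlier − later, so the result is −12 → -12.

-12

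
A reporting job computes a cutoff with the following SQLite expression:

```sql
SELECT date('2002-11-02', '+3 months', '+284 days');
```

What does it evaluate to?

Adding +3 months to 2002-11-02 gives 2003-02-02.
Applying '+284 days' to 2003-02-02: counting 284 days forward gives 2003-11-13.

2003-11-13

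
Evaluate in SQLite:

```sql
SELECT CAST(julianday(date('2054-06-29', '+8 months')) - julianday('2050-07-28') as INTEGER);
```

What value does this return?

Adding +8 months to 2054-06-29 targets 2055-02-29. February 2055 has only 28 days, so SQLite normalizes the 1-day overflow forward to 2055-03-01.
3 days remain in July 2050 after the 28th (31 − 28).
Full months from August 2050 through February 2055 contribute their day counts.
Then 1 day into March 2055.
Total: 3 + 31 + 30 + 31 + 30 + 31 + 31 + 28 + 31 + 30 + 31 + 30 + 31 + 31 + 30 + 31 + 30 + 31 + 31 + 29 + 31 + 30 + 31 + 30 + 31 + 31 + 30 + 31 + 30 + 31 + 31 + 28 + 31 + 30 + 31 + 30 + 31 + 31 + 30 + 31 + 30 + 31 + 31 + 28 + 31 + 30 + 31 + 30 + 31 + 31 + 30 + 31 + 30 + 31 + 31 + 28 + 1 = 1677.

1677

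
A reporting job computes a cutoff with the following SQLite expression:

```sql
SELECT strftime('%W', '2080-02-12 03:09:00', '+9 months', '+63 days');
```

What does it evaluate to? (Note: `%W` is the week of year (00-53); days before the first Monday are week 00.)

First apply '+9 months', '+63 days': 2080-02-12 03:09:00 → 2081-01-14 03:09:00.
2081-01-14 is a Tuesday. SQLite's %W counts Mondays since the year started; the result is 02.

02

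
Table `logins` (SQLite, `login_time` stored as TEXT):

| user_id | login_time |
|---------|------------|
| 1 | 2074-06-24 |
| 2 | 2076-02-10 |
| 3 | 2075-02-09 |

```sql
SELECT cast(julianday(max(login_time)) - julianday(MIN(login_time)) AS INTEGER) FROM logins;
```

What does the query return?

MIN = 2074-06-24, MAX = 2076-02-10.
6 days remain in June 2074 after the 24th (30 − 24).
Full months from July 2074 through January 2076 contribute their day counts.
Then 10 days into February 2076.
Total: 6 + 31 + 31 + 30 + 31 + 30 + 31 + 31 + 28 + 31 + 30 + 31 + 30 + 31 + 31 + 30 + 31 + 30 + 31 + 31 + 10 = 596.

596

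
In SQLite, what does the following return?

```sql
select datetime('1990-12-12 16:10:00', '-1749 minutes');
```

1990-12-11 11:01:00

1749 minutes = 29h 9m; -1749 minutes from 1990-12-12 16:10:00 is 1990-12-11 11:01:00 (crosses midnight).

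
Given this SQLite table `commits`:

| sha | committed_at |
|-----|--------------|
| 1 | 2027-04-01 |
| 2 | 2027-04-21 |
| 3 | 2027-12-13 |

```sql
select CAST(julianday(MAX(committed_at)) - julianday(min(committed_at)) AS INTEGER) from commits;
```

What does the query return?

256

MIN = 2027-04-01, MAX = 2027-12-13.
29 days remain in April 2027 after the 1st (30 − 1).
Full months from May 2027 through November 2027 contribute their day counts.
Then 13 days into December 2027.
Total: 29 + 31 + 30 + 31 + 31 + 30 + 31 + 30 + 13 = 256.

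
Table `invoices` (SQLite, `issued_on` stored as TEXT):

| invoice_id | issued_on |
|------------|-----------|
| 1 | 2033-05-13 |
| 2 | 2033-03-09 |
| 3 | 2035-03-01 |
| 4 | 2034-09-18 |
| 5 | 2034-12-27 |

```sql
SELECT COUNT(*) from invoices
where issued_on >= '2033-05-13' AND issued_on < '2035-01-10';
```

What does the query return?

3

Rows in [2033-05-13, 2035-01-10): 2033-05-13, 2034-09-18, 2034-12-27 → 3 rows.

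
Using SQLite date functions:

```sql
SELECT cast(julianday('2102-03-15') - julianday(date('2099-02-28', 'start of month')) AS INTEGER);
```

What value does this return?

`start of month` rewinds 2099-02-28 to 2099-02-01.
27 days remain in February 2099 after the 1st (28 − 1).
Full months from March 2099 through February 2102 contribute their day counts.
Then 15 days into March 2102.
Total: 27 + 31 + 30 + 31 + 30 + 31 + 31 + 30 + 31 + 30 + 31 + 31 + 28 + 31 + 30 + 31 + 30 + 31 + 31 + 30 + 31 + 30 + 31 + 31 + 28 + 31 + 30 + 31 + 30 + 31 + 31 + 30 + 31 + 30 + 31 + 31 + 28 + 15 = 1137.

1137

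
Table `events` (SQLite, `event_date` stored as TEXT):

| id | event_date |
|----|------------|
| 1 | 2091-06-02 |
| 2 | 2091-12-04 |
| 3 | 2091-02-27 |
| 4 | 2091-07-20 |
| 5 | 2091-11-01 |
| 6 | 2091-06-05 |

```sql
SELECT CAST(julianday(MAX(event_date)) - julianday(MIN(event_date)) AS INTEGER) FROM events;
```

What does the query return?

MIN = 2091-02-27, MAX = 2091-12-04.
1 day remains in February 2091 after the 27th (28 − 27).
Full months from March 2091 through November 2091 contribute their day counts.
Then 4 days into December 2091.
Total: 1 + 31 + 30 + 31 + 30 + 31 + 31 + 30 + 31 + 30 + 4 = 280.

280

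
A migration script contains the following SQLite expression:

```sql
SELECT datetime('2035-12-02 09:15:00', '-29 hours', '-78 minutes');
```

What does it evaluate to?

-29 hours from 2035-12-02 09:15:00 is 2035-12-01 04:15:00 (crosses midnight).
78 minutes = 1h 18m; -78 minutes from 2035-12-01 04:15:00 is 2035-12-01 02:57:00.

2035-12-01 02:57:00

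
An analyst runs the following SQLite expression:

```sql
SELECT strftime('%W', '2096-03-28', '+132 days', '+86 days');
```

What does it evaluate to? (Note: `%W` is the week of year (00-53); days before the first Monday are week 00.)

First apply '+132 days', '+86 days': 2096-03-28 → 2096-11-01.
2096-11-01 is a Thursday. SQLite's %W counts Mondays since the year started; the result is 44.

44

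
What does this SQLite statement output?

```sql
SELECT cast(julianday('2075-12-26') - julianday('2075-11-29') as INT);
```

1 day remains in November 2075 after the 29th (30 − 29).
Then 26 days into December 2075.
Total: 1 + 26 = 27.

27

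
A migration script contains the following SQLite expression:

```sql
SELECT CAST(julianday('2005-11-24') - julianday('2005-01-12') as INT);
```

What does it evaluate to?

19 days remain in January 2005 after the 12th (31 − 12).
Full months from February 2005 through October 2005 contribute their day counts.
Then 24 days into November 2005.
Total: 19 + 28 + 31 + 30 + 31 + 30 + 31 + 31 + 30 + 31 + 24 = 316.

316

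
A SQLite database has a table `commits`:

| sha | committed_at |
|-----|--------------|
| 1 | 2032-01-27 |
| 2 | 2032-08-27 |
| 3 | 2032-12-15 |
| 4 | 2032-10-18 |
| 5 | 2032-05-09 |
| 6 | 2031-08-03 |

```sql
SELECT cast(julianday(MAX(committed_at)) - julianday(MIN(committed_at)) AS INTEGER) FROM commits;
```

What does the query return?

MIN = 2031-08-03, MAX = 2032-12-15.
28 days remain in August 2031 after the 3rd (31 − 3).
Full months from September 2031 through November 2032 contribute their day counts.
Then 15 days into December 2032.
Total: 28 + 30 + 31 + 30 + 31 + 31 + 29 + 31 + 30 + 31 + 30 + 31 + 31 + 30 + 31 + 30 + 15 = 500.

500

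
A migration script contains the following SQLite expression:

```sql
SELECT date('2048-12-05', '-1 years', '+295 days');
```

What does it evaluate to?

Adding -1 year to 2048-12-05 gives 2047-12-05.
Applying '+295 days' to 2047-12-05: counting 295 days forward gives 2048-09-25.

2048-09-25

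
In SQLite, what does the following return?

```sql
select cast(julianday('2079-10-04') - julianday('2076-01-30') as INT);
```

1 day remains in January 2076 after the 30th (31 − 30).
Full months from February 2076 through September 2079 contribute their day counts.
Then 4 days into October 2079.
Total: 1 + 29 + 31 + 30 + 31 + 30 + 31 + 31 + 30 + 31 + 30 + 31 + 31 + 28 + 31 + 30 + 31 + 30 + 31 + 31 + 30 + 31 + 30 + 31 + 31 + 28 + 31 + 30 + 31 + 30 + 31 + 31 + 30 + 31 + 30 + 31 + 31 + 28 + 31 + 30 + 31 + 30 + 31 + 31 + 30 + 4 = 1343.

1343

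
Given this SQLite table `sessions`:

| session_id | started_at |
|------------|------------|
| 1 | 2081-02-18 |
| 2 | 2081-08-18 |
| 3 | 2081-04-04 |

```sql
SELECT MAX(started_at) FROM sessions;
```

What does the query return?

MAX over {2081-02-18, 2081-04-04, 2081-08-18}.

2081-08-18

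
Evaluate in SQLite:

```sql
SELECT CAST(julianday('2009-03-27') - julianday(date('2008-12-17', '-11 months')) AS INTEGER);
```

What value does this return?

Adding -11 months to 2008-12-17 gives 2008-01-17.
14 days remain in January 2008 after the 17th (31 − 17).
Full months from February 2008 through February 2009 contribute their day counts.
Then 27 days into March 2009.
Total: 14 + 29 + 31 + 30 + 31 + 30 + 31 + 31 + 30 + 31 + 30 + 31 + 31 + 28 + 27 = 435.

435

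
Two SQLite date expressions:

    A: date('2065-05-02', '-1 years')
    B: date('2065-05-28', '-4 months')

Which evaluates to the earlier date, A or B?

A = 2064-05-02.
B = 2065-01-28.
A is earlier.

A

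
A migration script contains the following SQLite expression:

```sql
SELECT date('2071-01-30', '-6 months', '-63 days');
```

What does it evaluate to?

2070-05-28

Adding -6 months to 2071-01-30 gives 2070-07-30.
Applying '-63 days' to 2070-07-30: counting 63 days back gives 2070-05-28.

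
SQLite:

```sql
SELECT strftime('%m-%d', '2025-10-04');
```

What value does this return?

10-04

`%m-%d` extracts the month-day: 10-04.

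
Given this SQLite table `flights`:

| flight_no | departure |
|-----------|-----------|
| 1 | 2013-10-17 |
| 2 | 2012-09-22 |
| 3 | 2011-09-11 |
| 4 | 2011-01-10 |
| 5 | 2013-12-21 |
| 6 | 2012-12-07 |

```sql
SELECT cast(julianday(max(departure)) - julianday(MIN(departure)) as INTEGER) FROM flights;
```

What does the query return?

MIN = 2011-01-10, MAX = 2013-12-21.
21 days remain in January 2011 after the 10th (31 − 10).
Full months from February 2011 through November 2013 contribute their day counts.
Then 21 days into December 2013.
Total: 21 + 28 + 31 + 30 + 31 + 30 + 31 + 31 + 30 + 31 + 30 + 31 + 31 + 29 + 31 + 30 + 31 + 30 + 31 + 31 + 30 + 31 + 30 + 31 + 31 + 28 + 31 + 30 + 31 + 30 + 31 + 31 + 30 + 31 + 30 + 21 = 1076.

1076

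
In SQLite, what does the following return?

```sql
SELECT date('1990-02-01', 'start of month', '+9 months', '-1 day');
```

`start of month` rewinds 1990-02-01 to 1990-02-01.
Adding +9 months to 1990-02-01 gives 1990-11-01.
Going back 1 day from 1990-11-01 reaches 1990-10-31 (last day of October, 31 days).

1990-10-31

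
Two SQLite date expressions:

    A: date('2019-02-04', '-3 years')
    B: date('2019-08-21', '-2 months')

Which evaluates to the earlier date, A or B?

A

A = 2016-02-04.
B = 2019-06-21.
A is earlier.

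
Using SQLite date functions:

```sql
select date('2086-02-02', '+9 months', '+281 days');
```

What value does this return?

Adding +9 months to 2086-02-02 gives 2086-11-02.
Applying '+281 days' to 2086-11-02: counting 281 days forward gives 2087-08-10.

2087-08-10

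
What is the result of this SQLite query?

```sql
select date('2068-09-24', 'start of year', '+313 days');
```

2068-11-09

`start of year` rewinds 2068-09-24 to 2068-01-01.
Applying '+313 days' to 2068-01-01: counting 313 days forward gives 2068-11-09.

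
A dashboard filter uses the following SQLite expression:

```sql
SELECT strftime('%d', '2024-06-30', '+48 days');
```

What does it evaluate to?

17

First apply '+48 days': 2024-06-30 → 2024-08-17.
`%d` extracts the 2-digit day of month: 17.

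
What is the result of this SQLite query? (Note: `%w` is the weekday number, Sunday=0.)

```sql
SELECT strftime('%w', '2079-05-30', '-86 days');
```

0

First apply '-86 days': 2079-05-30 → 2079-03-05.
2079-03-05 is a Sunday; with Sunday=0 that is 0.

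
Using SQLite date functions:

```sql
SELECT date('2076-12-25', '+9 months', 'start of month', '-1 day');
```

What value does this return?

2077-08-31

Adding +9 months to 2076-12-25 gives 2077-09-25.
`start of month` rewinds 2077-09-25 to 2077-09-01.
Going back 1 day from 2077-09-01 reaches 2077-08-31 (last day of August, 31 days).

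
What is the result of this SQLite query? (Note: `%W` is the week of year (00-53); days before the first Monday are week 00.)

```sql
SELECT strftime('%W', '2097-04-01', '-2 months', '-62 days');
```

First apply '-2 months', '-62 days': 2097-04-01 → 2096-12-01.
2096-12-01 is a Saturday. SQLite's %W counts Mondays since the year started; the result is 48.

48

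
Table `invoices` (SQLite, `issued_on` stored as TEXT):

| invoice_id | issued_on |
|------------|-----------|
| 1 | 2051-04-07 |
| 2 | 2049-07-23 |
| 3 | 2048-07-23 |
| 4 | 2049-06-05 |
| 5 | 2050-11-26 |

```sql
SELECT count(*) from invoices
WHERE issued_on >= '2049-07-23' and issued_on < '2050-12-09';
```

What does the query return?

2

Rows in [2049-07-23, 2050-12-09): 2049-07-23, 2050-11-26 → 2 rows.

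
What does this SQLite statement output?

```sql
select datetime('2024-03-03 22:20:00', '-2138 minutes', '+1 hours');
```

2138 minutes = 35h 38m; -2138 minutes from 2024-03-03 22:20:00 is 2024-03-02 10:42:00 (crosses midnight).
+1 hours from 2024-03-02 10:42:00 is 2024-03-02 11:42:00.

2024-03-02 11:42:00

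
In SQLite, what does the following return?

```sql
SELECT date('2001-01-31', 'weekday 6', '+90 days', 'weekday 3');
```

2001-05-09

`weekday 6` advances to the next Saturday; 2001-01-31 is a Wednesday, so it moves forward to 2001-02-03.
Applying '+90 days' to 2001-02-03: counting 90 days forward gives 2001-05-04.
`weekday 3` advances to the next Wednesday; 2001-05-04 is a Friday, so it moves forward to 2001-05-09.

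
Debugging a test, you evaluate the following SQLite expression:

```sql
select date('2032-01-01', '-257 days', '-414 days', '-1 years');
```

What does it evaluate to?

Applying '-257 days' to 2032-01-01: counting 257 days back gives 2031-04-19.
Applying '-414 days' to 2031-04-19: counting 414 days back gives 2030-03-01.
Adding -1 year to 2030-03-01 gives 2029-03-01.

2029-03-01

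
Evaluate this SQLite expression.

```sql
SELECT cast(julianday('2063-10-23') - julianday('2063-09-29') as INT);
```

1 day remains in September 2063 after the 29th (30 − 29).
Then 23 days into October 2063.
Total: 1 + 23 = 24.

24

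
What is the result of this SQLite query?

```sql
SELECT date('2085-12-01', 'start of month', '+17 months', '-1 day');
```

`start of month` rewinds 2085-12-01 to 2085-12-01.
Adding +17 months to 2085-12-01 gives 2087-05-01.
Going back 1 day from 2087-05-01 reaches 2087-04-30 (last day of April, 30 days).

2087-04-30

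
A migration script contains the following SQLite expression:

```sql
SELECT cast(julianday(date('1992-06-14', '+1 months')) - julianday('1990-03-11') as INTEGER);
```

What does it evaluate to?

Adding +1 month to 1992-06-14 gives 1992-07-14.
20 days remain in March 1990 after the 11th (31 − 11).
Full months from April 1990 through June 1992 contribute their day counts.
Then 14 days into July 1992.
Total: 20 + 30 + 31 + 30 + 31 + 31 + 30 + 31 + 30 + 31 + 31 + 28 + 31 + 30 + 31 + 30 + 31 + 31 + 30 + 31 + 30 + 31 + 31 + 29 + 31 + 30 + 31 + 30 + 14 = 856.

856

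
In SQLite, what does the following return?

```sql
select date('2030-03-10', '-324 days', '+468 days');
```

Applying '-324 days' to 2030-03-10: counting 324 days back gives 2029-04-20.
Applying '+468 days' to 2029-04-20: counting 468 days forward gives 2030-08-01.

2030-08-01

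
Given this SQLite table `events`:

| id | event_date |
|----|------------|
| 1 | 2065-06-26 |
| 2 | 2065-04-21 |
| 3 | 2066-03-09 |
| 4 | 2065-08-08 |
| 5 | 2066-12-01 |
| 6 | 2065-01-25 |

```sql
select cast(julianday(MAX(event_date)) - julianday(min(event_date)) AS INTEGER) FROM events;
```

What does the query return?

675

MIN = 2065-01-25, MAX = 2066-12-01.
6 days remain in January 2065 after the 25th (31 − 25).
Full months from February 2065 through November 2066 contribute their day counts.
Then 1 day into December 2066.
Total: 6 + 28 + 31 + 30 + 31 + 30 + 31 + 31 + 30 + 31 + 30 + 31 + 31 + 28 + 31 + 30 + 31 + 30 + 31 + 31 + 30 + 31 + 30 + 1 = 675.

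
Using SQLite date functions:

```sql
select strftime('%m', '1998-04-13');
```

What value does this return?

`%m` extracts the 2-digit month (01-12): 04.

04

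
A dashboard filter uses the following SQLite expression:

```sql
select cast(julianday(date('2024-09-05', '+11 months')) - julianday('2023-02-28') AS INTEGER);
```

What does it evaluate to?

889

Adding +11 months to 2024-09-05 gives 2025-08-05.
0 days remain in February 2023 after the 28th (28 − 28).
Full months from March 2023 through July 2025 contribute their day counts.
Then 5 days into August 2025.
Total: 0 + 31 + 30 + 31 + 30 + 31 + 31 + 30 + 31 + 30 + 31 + 31 + 29 + 31 + 30 + 31 + 30 + 31 + 31 + 30 + 31 + 30 + 31 + 31 + 28 + 31 + 30 + 31 + 30 + 31 + 5 = 889.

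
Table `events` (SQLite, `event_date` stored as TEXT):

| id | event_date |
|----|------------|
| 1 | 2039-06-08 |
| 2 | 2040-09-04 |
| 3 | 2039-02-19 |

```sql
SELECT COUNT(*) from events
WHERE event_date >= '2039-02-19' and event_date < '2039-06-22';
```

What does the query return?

Rows in [2039-02-19, 2039-06-22): 2039-06-08, 2039-02-19 → 2 rows.

2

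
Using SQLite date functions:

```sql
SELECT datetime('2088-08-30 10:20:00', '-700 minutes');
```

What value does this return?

700 minutes = 11h 40m; -700 minutes from 2088-08-30 10:20:00 is 2088-08-29 22:40:00 (crosses midnight).

2088-08-29 22:40:00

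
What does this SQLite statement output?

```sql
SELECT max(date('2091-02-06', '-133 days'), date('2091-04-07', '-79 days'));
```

date('2091-02-06', '-133 days') → 2090-09-26.
date('2091-04-07', '-79 days') → 2091-01-18.
Later of the two is 2091-01-18.

2091-01-18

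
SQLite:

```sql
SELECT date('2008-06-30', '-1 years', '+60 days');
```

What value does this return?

Adding -1 year to 2008-06-30 gives 2007-06-30.
Applying '+60 days' to 2007-06-30: counting 60 days forward gives 2007-08-29.

2007-08-29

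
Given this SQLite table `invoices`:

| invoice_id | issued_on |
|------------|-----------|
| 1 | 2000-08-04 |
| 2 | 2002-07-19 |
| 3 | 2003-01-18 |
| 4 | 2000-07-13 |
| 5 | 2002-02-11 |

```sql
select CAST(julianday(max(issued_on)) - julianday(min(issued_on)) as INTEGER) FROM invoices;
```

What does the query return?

919

MIN = 2000-07-13, MAX = 2003-01-18.
18 days remain in July 2000 after the 13th (31 − 13).
Full months from August 2000 through December 2002 contribute their day counts.
Then 18 days into January 2003.
Total: 18 + 31 + 30 + 31 + 30 + 31 + 31 + 28 + 31 + 30 + 31 + 30 + 31 + 31 + 30 + 31 + 30 + 31 + 31 + 28 + 31 + 30 + 31 + 30 + 31 + 31 + 30 + 31 + 30 + 31 + 18 = 919.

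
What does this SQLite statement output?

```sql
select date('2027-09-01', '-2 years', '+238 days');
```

Adding -2 years to 2027-09-01 gives 2025-09-01.
Applying '+238 days' to 2025-09-01: counting 238 days forward gives 2026-04-27.

2026-04-27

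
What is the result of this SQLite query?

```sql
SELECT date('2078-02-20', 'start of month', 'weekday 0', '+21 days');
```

`start of month` rewinds 2078-02-20 to 2078-02-01.
`weekday 0` advances to the next Sunday; 2078-02-01 is a Tuesday, so it moves forward to 2078-02-06.
Advancing 21 more days within February lands on 2078-02-27.

2078-02-27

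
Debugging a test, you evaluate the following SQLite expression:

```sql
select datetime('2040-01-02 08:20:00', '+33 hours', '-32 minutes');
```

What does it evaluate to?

+33 hours from 2040-01-02 08:20:00 is 2040-01-03 17:20:00 (crosses midnight).
-32 minutes from 2040-01-03 17:20:00 is 2040-01-03 16:48:00.

2040-01-03 16:48:00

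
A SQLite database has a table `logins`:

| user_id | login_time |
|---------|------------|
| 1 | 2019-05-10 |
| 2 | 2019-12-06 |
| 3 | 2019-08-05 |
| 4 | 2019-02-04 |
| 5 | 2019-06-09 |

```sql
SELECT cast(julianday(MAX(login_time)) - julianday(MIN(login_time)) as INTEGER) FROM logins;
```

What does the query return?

305

MIN = 2019-02-04, MAX = 2019-12-06.
24 days remain in February 2019 after the 4th (28 − 4).
Full months from March 2019 through November 2019 contribute their day counts.
Then 6 days into December 2019.
Total: 24 + 31 + 30 + 31 + 30 + 31 + 31 + 30 + 31 + 30 + 6 = 305.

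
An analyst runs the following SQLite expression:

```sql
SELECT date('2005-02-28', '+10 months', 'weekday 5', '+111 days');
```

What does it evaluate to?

2006-04-20

Adding +10 months to 2005-02-28 gives 2005-12-28.
`weekday 5` advances to the next Friday; 2005-12-28 is a Wednesday, so it moves forward to 2005-12-30.
Applying '+111 days' to 2005-12-30: counting 111 days forward gives 2006-04-20.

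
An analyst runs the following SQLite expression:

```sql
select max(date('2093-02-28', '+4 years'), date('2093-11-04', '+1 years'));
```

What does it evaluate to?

date('2093-02-28', '+4 years') → 2097-02-28.
date('2093-11-04', '+1 years') → 2094-11-04.
Later of the two is 2097-02-28.

2097-02-28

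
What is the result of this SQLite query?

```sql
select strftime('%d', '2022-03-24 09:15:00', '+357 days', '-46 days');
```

29

First apply '+357 days', '-46 days': 2022-03-24 09:15:00 → 2023-01-29 09:15:00.
`%d` extracts the 2-digit day of month: 29.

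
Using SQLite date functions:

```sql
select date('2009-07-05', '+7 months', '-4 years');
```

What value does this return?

Adding +7 months to 2009-07-05 gives 2010-02-05.
Adding -4 years to 2010-02-05 gives 2006-02-05.

2006-02-05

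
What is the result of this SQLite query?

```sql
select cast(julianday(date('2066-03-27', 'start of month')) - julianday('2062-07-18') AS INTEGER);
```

1322

`start of month` rewinds 2066-03-27 to 2066-03-01.
13 days remain in July 2062 after the 18th (31 − 18).
Full months from August 2062 through February 2066 contribute their day counts.
Then 1 day into March 2066.
Total: 13 + 31 + 30 + 31 + 30 + 31 + 31 + 28 + 31 + 30 + 31 + 30 + 31 + 31 + 30 + 31 + 30 + 31 + 31 + 29 + 31 + 30 + 31 + 30 + 31 + 31 + 30 + 31 + 30 + 31 + 31 + 28 + 31 + 30 + 31 + 30 + 31 + 31 + 30 + 31 + 30 + 31 + 31 + 28 + 1 = 1322.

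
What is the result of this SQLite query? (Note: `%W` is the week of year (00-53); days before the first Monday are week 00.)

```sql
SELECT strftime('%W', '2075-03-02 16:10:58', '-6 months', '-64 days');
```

First apply '-6 months', '-64 days': 2075-03-02 16:10:58 → 2074-06-30 16:10:58.
2074-06-30 is a Saturday. SQLite's %W counts Mondays since the year started; the result is 26.

26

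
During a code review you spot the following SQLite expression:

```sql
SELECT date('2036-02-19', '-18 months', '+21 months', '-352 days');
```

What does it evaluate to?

2035-06-02

Adding -18 months to 2036-02-19 gives 2034-08-19.
Adding +21 months to 2034-08-19 gives 2036-05-19.
Applying '-352 days' to 2036-05-19: counting 352 days back gives 2035-06-02.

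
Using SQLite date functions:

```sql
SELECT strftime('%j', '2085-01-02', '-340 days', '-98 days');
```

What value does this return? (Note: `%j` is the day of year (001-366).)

First apply '-340 days', '-98 days': 2085-01-02 → 2083-10-22.
Day-of-year for 2083-10-22: days since 2083-01-01 inclusive = 295, zero-padded to 295.

295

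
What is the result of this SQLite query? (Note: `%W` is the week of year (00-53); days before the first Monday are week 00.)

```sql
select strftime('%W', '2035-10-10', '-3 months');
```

28

First apply '-3 months': 2035-10-10 → 2035-07-10.
2035-07-10 is a Tuesday. SQLite's %W counts Mondays since the year started; the result is 28.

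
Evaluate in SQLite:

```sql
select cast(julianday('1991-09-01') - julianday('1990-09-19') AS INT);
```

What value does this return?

347

11 days remain in September 1990 after the 19th (30 − 19).
Full months from October 1990 through August 1991 contribute their day counts.
Then 1 day into September 1991.
Total: 11 + 31 + 30 + 31 + 31 + 28 + 31 + 30 + 31 + 30 + 31 + 31 + 1 = 347.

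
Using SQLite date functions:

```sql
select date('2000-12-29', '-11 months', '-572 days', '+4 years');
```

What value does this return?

2002-07-06

Adding -11 months to 2000-12-29 gives 2000-01-29.
Applying '-572 days' to 2000-01-29: counting 572 days back gives 1998-07-06.
Adding +4 years to 1998-07-06 gives 2002-07-06.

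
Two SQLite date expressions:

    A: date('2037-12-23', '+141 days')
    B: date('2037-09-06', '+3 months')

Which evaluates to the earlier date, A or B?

A = 2038-05-13.
B = 2037-12-06.
B is earlier.

B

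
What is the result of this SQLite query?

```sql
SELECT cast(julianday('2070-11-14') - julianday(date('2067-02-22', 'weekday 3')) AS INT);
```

1360

`weekday 3` advances to the next Wednesday; 2067-02-22 is a Tuesday, so it moves forward to 2067-02-23.
5 days remain in February 2067 after the 23rd (28 − 23).
Full months from March 2067 through October 2070 contribute their day counts.
Then 14 days into November 2070.
Total: 5 + 31 + 30 + 31 + 30 + 31 + 31 + 30 + 31 + 30 + 31 + 31 + 29 + 31 + 30 + 31 + 30 + 31 + 31 + 30 + 31 + 30 + 31 + 31 + 28 + 31 + 30 + 31 + 30 + 31 + 31 + 30 + 31 + 30 + 31 + 31 + 28 + 31 + 30 + 31 + 30 + 31 + 31 + 30 + 31 + 14 = 1360.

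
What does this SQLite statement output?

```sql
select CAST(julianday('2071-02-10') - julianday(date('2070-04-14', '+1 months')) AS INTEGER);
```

Adding +1 month to 2070-04-14 gives 2070-05-14.
17 days remain in May 2070 after the 14th (31 − 14).
Full months from June 2070 through January 2071 contribute their day counts.
Then 10 days into February 2071.
Total: 17 + 30 + 31 + 31 + 30 + 31 + 30 + 31 + 31 + 10 = 272.

272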